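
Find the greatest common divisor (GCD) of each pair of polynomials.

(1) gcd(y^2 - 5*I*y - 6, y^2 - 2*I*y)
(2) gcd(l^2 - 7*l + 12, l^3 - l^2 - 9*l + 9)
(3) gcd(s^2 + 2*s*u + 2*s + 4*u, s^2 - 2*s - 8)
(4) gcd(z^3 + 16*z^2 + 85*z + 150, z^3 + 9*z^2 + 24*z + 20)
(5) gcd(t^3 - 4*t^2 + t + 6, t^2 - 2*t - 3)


(1) = y - 2*I
(2) = gcd((l - 4)*(l - 3), (l - 3)*(l - 1)*(l + 3)) = l - 3
(3) = gcd((s + 2)*(s + 2*u), (s - 4)*(s + 2)) = s + 2
(4) = gcd((z + 5)^2*(z + 6), (z + 2)^2*(z + 5)) = z + 5
(5) = t^2 - 2*t - 3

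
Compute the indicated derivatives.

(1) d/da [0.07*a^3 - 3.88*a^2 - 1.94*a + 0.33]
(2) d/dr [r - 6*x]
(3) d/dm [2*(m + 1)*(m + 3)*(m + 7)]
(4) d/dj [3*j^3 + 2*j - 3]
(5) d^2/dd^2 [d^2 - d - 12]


(1) = 0.21*a^2 - 7.76*a - 1.94
(2) = 1
(3) = 6*m^2 + 44*m + 62
(4) = 9*j^2 + 2
(5) = 2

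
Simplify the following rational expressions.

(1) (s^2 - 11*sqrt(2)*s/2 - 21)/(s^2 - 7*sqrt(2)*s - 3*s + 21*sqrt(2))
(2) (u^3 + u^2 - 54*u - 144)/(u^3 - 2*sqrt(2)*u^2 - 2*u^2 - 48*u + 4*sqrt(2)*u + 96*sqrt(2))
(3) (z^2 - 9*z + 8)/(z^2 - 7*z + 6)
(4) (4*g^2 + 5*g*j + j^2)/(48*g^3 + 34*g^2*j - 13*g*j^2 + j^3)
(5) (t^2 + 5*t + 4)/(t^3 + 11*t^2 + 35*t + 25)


(1) = (2*s + 3*sqrt(2))/(2*s - 6)
(2) = (u + 3)/(u - 2*sqrt(2))
(3) = (z - 8)/(z - 6)
(4) = (4*g + j)/(48*g^2 - 14*g*j + j^2)
(5) = (t + 4)/(t^2 + 10*t + 25)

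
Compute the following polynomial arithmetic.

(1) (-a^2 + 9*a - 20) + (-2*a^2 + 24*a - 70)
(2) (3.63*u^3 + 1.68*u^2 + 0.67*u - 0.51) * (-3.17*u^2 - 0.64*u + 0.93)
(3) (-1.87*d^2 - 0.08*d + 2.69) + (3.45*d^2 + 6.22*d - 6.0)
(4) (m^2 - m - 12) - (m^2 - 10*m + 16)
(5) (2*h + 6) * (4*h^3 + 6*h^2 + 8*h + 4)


(1) = -3*a^2 + 33*a - 90
(2) = -11.5071*u^5 - 7.6488*u^4 + 0.1768*u^3 + 2.7503*u^2 + 0.9495*u - 0.4743
(3) = 1.58*d^2 + 6.14*d - 3.31
(4) = 9*m - 28
(5) = 8*h^4 + 36*h^3 + 52*h^2 + 56*h + 24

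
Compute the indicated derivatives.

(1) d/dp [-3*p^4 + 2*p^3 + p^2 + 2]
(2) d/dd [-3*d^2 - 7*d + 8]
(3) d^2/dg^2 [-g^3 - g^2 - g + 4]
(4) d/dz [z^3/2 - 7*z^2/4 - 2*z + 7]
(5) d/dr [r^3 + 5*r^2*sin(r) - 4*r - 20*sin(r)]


(1) = 2*p*(-6*p^2 + 3*p + 1)
(2) = -6*d - 7
(3) = -6*g - 2
(4) = 3*z^2/2 - 7*z/2 - 2
(5) = 5*r^2*cos(r) + 3*r^2 + 10*r*sin(r) - 20*cos(r) - 4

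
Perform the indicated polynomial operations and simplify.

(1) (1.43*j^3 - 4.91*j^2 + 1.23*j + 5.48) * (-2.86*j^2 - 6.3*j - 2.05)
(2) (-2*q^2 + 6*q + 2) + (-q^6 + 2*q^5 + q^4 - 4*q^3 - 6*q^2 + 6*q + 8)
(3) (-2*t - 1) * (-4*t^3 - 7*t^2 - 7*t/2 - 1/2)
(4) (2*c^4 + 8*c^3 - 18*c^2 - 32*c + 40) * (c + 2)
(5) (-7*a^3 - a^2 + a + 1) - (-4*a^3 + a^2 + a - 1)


(1) = -4.0898*j^5 + 5.0336*j^4 + 24.4837*j^3 - 13.3563*j^2 - 37.0455*j - 11.234
(2) = -q^6 + 2*q^5 + q^4 - 4*q^3 - 8*q^2 + 12*q + 10
(3) = 8*t^4 + 18*t^3 + 14*t^2 + 9*t/2 + 1/2
(4) = 2*c^5 + 12*c^4 - 2*c^3 - 68*c^2 - 24*c + 80
(5) = -3*a^3 - 2*a^2 + 2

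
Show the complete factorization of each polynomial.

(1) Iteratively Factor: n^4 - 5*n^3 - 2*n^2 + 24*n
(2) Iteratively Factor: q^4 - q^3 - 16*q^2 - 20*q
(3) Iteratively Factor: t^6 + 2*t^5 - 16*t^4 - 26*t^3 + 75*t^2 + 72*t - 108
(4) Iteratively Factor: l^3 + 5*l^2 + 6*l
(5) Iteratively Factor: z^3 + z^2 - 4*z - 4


(1) = (n - 3)*(n^3 - 2*n^2 - 8*n) = n*(n - 3)*(n^2 - 2*n - 8) = n*(n - 4)*(n - 3)*(n + 2)
(2) = (q)*(q^3 - q^2 - 16*q - 20) = q*(q + 2)*(q^2 - 3*q - 10) = q*(q + 2)^2*(q - 5)
(3) = (t - 2)*(t^5 + 4*t^4 - 8*t^3 - 42*t^2 - 9*t + 54) = (t - 2)*(t - 1)*(t^4 + 5*t^3 - 3*t^2 - 45*t - 54) = (t - 3)*(t - 2)*(t - 1)*(t^3 + 8*t^2 + 21*t + 18) = (t - 3)*(t - 2)*(t - 1)*(t + 2)*(t^2 + 6*t + 9) = (t - 3)*(t - 2)*(t - 1)*(t + 2)*(t + 3)*(t + 3)
(4) = (l + 2)*(l^2 + 3*l) = l*(l + 2)*(l + 3)
(5) = (z - 2)*(z^2 + 3*z + 2) = (z - 2)*(z + 1)*(z + 2)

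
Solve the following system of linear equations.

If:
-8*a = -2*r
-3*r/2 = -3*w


Then:
a = w/2
r = 2*w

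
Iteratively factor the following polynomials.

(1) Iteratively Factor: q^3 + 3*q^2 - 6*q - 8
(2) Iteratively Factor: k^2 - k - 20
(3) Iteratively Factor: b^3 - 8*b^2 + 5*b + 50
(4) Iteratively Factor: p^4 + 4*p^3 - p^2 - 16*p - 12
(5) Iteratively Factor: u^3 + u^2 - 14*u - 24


(1) = (q + 1)*(q^2 + 2*q - 8) = (q + 1)*(q + 4)*(q - 2)
(2) = (k - 5)*(k + 4)
(3) = (b - 5)*(b^2 - 3*b - 10) = (b - 5)*(b + 2)*(b - 5)
(4) = (p + 1)*(p^3 + 3*p^2 - 4*p - 12) = (p + 1)*(p + 3)*(p^2 - 4) = (p - 2)*(p + 1)*(p + 3)*(p + 2)
(5) = (u + 2)*(u^2 - u - 12) = (u + 2)*(u + 3)*(u - 4)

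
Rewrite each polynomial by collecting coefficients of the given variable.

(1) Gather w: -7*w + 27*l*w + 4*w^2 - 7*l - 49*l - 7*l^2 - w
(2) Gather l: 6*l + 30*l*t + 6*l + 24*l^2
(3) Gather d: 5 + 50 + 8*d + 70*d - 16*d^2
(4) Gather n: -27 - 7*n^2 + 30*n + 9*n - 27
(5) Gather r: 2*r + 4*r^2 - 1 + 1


(1) = -7*l^2 - 56*l + 4*w^2 + w*(27*l - 8)
(2) = 24*l^2 + l*(30*t + 12)
(3) = -16*d^2 + 78*d + 55
(4) = -7*n^2 + 39*n - 54
(5) = 4*r^2 + 2*r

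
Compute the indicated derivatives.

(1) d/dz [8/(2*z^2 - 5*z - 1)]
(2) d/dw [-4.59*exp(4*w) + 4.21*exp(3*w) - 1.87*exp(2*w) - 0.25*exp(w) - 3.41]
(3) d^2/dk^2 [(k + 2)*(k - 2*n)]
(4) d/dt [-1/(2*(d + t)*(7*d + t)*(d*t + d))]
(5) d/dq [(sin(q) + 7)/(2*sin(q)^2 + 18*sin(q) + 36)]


(1) = 8*(5 - 4*z)/(-2*z^2 + 5*z + 1)^2
(2) = (-18.36*exp(3*w) + 12.63*exp(2*w) - 3.74*exp(w) - 0.25)*exp(w)
(3) = 2
(4) = ((d + t)*(7*d + t) + (d + t)*(t + 1) + (7*d + t)*(t + 1))/(2*d*(d + t)^2*(7*d + t)^2*(t + 1)^2)
(5) = -(sin(q)^2 + 14*sin(q) + 45)*cos(q)/(2*(sin(q)^2 + 9*sin(q) + 18)^2)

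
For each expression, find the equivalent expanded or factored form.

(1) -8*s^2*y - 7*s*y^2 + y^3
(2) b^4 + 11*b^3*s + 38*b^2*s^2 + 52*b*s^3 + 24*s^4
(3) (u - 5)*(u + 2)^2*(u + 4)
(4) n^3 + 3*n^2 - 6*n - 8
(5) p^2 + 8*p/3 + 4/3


(1) = y*(-8*s + y)*(s + y)
(2) = (b + s)*(b + 2*s)^2*(b + 6*s)
(3) = u^4 + 3*u^3 - 20*u^2 - 84*u - 80
(4) = (n - 2)*(n + 1)*(n + 4)
(5) = (p + 2/3)*(p + 2)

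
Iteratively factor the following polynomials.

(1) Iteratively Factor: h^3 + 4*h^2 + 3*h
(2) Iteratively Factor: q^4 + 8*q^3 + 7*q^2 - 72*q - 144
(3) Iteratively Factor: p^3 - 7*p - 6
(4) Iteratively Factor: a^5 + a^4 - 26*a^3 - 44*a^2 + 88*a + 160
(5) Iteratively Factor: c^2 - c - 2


(1) = (h + 3)*(h^2 + h) = h*(h + 3)*(h + 1)
(2) = (q + 3)*(q^3 + 5*q^2 - 8*q - 48) = (q - 3)*(q + 3)*(q^2 + 8*q + 16) = (q - 3)*(q + 3)*(q + 4)*(q + 4)
(3) = (p + 2)*(p^2 - 2*p - 3) = (p - 3)*(p + 2)*(p + 1)
(4) = (a - 5)*(a^4 + 6*a^3 + 4*a^2 - 24*a - 32) = (a - 5)*(a - 2)*(a^3 + 8*a^2 + 20*a + 16) = (a - 5)*(a - 2)*(a + 2)*(a^2 + 6*a + 8) = (a - 5)*(a - 2)*(a + 2)^2*(a + 4)
(5) = (c + 1)*(c - 2)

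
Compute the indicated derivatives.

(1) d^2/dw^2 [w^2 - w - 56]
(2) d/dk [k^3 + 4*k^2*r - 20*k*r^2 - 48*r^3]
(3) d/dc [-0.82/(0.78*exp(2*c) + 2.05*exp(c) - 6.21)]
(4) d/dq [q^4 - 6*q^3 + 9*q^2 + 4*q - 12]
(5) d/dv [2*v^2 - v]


(1) = 2
(2) = 3*k^2 + 8*k*r - 20*r^2
(3) = (1.2792*exp(c) + 1.681)*exp(c)/(0.78*exp(2*c) + 2.05*exp(c) - 6.21)^2
(4) = 4*q^3 - 18*q^2 + 18*q + 4
(5) = 4*v - 1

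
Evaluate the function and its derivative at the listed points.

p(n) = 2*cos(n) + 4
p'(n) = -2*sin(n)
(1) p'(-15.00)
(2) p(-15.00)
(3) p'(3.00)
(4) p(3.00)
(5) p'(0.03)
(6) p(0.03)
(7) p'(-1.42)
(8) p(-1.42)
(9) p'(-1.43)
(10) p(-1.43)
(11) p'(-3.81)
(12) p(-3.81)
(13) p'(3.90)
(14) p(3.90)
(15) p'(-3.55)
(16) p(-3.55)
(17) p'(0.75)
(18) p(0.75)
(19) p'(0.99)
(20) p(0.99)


(1) = 1.30
(2) = 2.48
(3) = -0.28
(4) = 2.02
(5) = -0.06
(6) = 6.00
(7) = 1.98
(8) = 4.30
(9) = 1.98
(10) = 4.28
(11) = -1.24
(12) = 2.43
(13) = 1.38
(14) = 2.55
(15) = -0.79
(16) = 2.16
(17) = -1.36
(18) = 5.46
(19) = -1.67
(20) = 5.10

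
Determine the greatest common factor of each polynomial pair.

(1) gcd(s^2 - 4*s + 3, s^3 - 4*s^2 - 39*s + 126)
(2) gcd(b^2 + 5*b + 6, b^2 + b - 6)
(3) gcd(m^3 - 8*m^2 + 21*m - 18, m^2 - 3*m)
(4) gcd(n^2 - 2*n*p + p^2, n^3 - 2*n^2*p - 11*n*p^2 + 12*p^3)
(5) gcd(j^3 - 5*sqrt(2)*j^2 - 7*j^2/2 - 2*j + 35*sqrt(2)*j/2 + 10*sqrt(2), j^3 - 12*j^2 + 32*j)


(1) = s - 3
(2) = gcd((b + 2)*(b + 3), (b - 2)*(b + 3)) = b + 3
(3) = m - 3
(4) = -n + p
(5) = j - 4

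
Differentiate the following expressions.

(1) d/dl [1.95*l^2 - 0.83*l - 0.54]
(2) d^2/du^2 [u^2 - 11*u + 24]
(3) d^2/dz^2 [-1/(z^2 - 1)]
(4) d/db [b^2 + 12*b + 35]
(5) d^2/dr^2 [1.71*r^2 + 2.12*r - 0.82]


(1) = 3.9*l - 0.83
(2) = 2
(3) = 2*(-3*z^2 - 1)/(z^2 - 1)^3
(4) = 2*b + 12
(5) = 3.42000000000000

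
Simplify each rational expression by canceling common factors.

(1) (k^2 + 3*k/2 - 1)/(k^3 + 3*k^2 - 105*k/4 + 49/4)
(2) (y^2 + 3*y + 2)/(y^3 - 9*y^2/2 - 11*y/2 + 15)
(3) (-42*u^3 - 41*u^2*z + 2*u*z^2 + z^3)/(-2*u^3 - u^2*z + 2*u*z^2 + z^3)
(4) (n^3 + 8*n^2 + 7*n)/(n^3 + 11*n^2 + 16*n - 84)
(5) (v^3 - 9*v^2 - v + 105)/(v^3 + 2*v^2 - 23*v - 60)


(1) = (2*k + 4)/(2*k^2 + 7*k - 49)
(2) = (2*y + 2)/(2*y^2 - 13*y + 15)
(3) = (-42*u^2 + u*z + z^2)/(-2*u^2 + u*z + z^2)
(4) = (n^2 + n)/(n^2 + 4*n - 12)
(5) = (v - 7)/(v + 4)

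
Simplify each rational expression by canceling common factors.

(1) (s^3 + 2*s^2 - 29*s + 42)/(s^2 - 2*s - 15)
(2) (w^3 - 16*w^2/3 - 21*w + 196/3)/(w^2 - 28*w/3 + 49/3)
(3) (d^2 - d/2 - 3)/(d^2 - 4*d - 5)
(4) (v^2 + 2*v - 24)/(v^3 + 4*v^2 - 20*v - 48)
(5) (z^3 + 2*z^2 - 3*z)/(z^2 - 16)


(1) = (s^3 + 2*s^2 - 29*s + 42)/(s^2 - 2*s - 15)
(2) = w + 4
(3) = (2*d^2 - d - 6)/(2*d^2 - 8*d - 10)
(4) = 1/(v + 2)
(5) = (z^3 + 2*z^2 - 3*z)/(z^2 - 16)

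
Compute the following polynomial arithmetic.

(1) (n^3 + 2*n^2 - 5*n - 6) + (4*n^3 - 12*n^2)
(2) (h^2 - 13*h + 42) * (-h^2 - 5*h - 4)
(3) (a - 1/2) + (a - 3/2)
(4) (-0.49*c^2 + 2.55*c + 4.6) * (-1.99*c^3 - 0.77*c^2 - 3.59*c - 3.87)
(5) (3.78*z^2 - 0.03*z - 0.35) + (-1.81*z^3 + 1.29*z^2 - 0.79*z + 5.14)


(1) = 5*n^3 - 10*n^2 - 5*n - 6
(2) = -h^4 + 8*h^3 + 19*h^2 - 158*h - 168
(3) = 2*a - 2
(4) = 0.9751*c^5 - 4.6972*c^4 - 9.3584*c^3 - 10.8002*c^2 - 26.3825*c - 17.802
(5) = -1.81*z^3 + 5.07*z^2 - 0.82*z + 4.79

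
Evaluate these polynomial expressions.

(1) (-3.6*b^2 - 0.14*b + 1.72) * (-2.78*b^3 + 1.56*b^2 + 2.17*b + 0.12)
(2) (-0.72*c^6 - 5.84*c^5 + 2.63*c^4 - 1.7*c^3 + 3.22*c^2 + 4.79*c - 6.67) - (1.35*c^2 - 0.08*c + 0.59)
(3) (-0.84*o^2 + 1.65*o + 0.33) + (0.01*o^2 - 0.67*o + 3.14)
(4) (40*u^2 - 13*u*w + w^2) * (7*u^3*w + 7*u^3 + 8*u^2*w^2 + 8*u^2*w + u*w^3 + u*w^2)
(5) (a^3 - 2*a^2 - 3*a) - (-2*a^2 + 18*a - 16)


(1) = 10.008*b^5 - 5.2268*b^4 - 12.812*b^3 + 1.9474*b^2 + 3.7156*b + 0.2064
(2) = -0.72*c^6 - 5.84*c^5 + 2.63*c^4 - 1.7*c^3 + 1.87*c^2 + 4.87*c - 7.26
(3) = -0.83*o^2 + 0.98*o + 3.47
(4) = 280*u^5*w + 280*u^5 + 229*u^4*w^2 + 229*u^4*w - 57*u^3*w^3 - 57*u^3*w^2 - 5*u^2*w^4 - 5*u^2*w^3 + u*w^5 + u*w^4
(5) = a^3 - 21*a + 16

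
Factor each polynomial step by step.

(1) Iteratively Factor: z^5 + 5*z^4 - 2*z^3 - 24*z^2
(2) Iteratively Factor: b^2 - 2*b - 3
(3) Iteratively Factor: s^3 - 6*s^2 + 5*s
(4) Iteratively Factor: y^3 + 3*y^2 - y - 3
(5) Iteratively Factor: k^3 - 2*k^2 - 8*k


(1) = (z)*(z^4 + 5*z^3 - 2*z^2 - 24*z) = z*(z + 4)*(z^3 + z^2 - 6*z) = z^2*(z + 4)*(z^2 + z - 6) = z^2*(z + 3)*(z + 4)*(z - 2)
(2) = (b + 1)*(b - 3)
(3) = (s)*(s^2 - 6*s + 5) = s*(s - 5)*(s - 1)
(4) = (y - 1)*(y^2 + 4*y + 3) = (y - 1)*(y + 1)*(y + 3)
(5) = (k - 4)*(k^2 + 2*k) = (k - 4)*(k + 2)*(k)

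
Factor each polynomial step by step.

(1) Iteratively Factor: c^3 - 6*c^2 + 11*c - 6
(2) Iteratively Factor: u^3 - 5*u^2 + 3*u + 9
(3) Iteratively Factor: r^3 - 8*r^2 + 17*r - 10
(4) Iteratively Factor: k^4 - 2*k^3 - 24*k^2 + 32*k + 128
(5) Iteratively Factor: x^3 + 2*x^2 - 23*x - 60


(1) = (c - 2)*(c^2 - 4*c + 3) = (c - 2)*(c - 1)*(c - 3)
(2) = (u + 1)*(u^2 - 6*u + 9) = (u - 3)*(u + 1)*(u - 3)
(3) = (r - 1)*(r^2 - 7*r + 10) = (r - 5)*(r - 1)*(r - 2)
(4) = (k + 2)*(k^3 - 4*k^2 - 16*k + 64) = (k - 4)*(k + 2)*(k^2 - 16) = (k - 4)*(k + 2)*(k + 4)*(k - 4)
(5) = (x - 5)*(x^2 + 7*x + 12) = (x - 5)*(x + 3)*(x + 4)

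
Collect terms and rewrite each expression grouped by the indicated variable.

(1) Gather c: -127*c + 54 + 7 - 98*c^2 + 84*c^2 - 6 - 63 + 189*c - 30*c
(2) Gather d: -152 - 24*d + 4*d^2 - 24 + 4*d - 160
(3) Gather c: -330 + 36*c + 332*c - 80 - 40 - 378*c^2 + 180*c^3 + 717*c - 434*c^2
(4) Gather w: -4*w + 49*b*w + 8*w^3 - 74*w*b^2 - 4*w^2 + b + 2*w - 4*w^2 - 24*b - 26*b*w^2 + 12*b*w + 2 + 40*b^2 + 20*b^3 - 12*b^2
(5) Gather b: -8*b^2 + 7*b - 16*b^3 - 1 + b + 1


(1) = -14*c^2 + 32*c - 8
(2) = 4*d^2 - 20*d - 336
(3) = 180*c^3 - 812*c^2 + 1085*c - 450
(4) = 20*b^3 + 28*b^2 - 23*b + 8*w^3 + w^2*(-26*b - 8) + w*(-74*b^2 + 61*b - 2) + 2
(5) = -16*b^3 - 8*b^2 + 8*b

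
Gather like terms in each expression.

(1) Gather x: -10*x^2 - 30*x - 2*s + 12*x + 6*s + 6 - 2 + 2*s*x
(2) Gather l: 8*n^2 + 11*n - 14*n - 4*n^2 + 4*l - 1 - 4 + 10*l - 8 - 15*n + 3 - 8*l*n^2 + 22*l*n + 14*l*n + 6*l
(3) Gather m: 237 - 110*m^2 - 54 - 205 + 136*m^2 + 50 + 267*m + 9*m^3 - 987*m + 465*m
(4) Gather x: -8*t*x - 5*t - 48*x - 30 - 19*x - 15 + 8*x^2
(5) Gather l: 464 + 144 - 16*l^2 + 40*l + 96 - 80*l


(1) = 4*s - 10*x^2 + x*(2*s - 18) + 4
(2) = l*(-8*n^2 + 36*n + 20) + 4*n^2 - 18*n - 10
(3) = 9*m^3 + 26*m^2 - 255*m + 28
(4) = -5*t + 8*x^2 + x*(-8*t - 67) - 45
(5) = -16*l^2 - 40*l + 704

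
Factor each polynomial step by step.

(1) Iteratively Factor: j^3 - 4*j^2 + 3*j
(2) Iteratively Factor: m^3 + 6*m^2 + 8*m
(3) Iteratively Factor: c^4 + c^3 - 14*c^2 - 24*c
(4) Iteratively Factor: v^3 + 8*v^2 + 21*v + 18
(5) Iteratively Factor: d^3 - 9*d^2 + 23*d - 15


(1) = (j - 3)*(j^2 - j) = (j - 3)*(j - 1)*(j)
(2) = (m + 2)*(m^2 + 4*m) = m*(m + 2)*(m + 4)
(3) = (c + 3)*(c^3 - 2*c^2 - 8*c) = (c + 2)*(c + 3)*(c^2 - 4*c) = (c - 4)*(c + 2)*(c + 3)*(c)
(4) = (v + 2)*(v^2 + 6*v + 9) = (v + 2)*(v + 3)*(v + 3)
(5) = (d - 1)*(d^2 - 8*d + 15) = (d - 3)*(d - 1)*(d - 5)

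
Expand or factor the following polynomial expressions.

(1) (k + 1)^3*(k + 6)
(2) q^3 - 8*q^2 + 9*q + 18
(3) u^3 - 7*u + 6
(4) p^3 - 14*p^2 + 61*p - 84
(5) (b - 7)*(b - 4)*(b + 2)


(1) = k^4 + 9*k^3 + 21*k^2 + 19*k + 6
(2) = (q - 6)*(q - 3)*(q + 1)
(3) = (u - 2)*(u - 1)*(u + 3)
(4) = (p - 7)*(p - 4)*(p - 3)
(5) = b^3 - 9*b^2 + 6*b + 56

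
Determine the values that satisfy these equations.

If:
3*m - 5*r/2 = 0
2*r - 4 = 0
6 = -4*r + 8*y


Then:
m = 5/3
r = 2
y = 7/4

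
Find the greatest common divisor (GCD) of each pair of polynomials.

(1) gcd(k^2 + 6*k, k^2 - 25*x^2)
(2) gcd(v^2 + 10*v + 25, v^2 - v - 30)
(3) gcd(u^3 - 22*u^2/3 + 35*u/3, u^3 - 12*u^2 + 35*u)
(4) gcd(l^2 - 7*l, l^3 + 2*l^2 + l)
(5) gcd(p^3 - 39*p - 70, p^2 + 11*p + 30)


(1) = 1
(2) = gcd((v + 5)^2, (v - 6)*(v + 5)) = v + 5
(3) = u^2 - 5*u
(4) = gcd(l*(l - 7), l*(l + 1)^2) = l
(5) = p + 5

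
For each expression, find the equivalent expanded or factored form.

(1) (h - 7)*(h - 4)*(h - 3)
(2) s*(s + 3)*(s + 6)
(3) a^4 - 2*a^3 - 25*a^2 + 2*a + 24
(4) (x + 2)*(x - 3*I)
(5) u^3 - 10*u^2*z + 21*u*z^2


(1) = h^3 - 14*h^2 + 61*h - 84
(2) = s^3 + 9*s^2 + 18*s
(3) = (a - 6)*(a - 1)*(a + 1)*(a + 4)
(4) = x^2 + 2*x - 3*I*x - 6*I
(5) = u*(u - 7*z)*(u - 3*z)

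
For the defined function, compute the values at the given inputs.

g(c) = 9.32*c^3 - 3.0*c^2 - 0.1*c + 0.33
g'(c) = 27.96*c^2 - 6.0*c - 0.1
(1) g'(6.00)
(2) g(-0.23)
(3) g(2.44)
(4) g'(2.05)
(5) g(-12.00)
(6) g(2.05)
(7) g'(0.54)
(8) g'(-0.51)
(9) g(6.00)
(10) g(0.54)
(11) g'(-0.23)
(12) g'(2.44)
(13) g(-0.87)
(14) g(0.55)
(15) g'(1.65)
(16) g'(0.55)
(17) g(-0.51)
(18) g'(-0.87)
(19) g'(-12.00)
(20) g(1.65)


(1) = 970.46
(2) = 0.08
(3) = 117.61
(4) = 105.10
(5) = -16535.43
(6) = 67.81
(7) = 4.81
(8) = 10.23
(9) = 1904.85
(10) = 0.87
(11) = 2.76
(12) = 151.72
(13) = -7.99
(14) = 0.92
(15) = 66.12
(16) = 5.06
(17) = -1.64
(18) = 26.28
(19) = 4098.14
(20) = 33.86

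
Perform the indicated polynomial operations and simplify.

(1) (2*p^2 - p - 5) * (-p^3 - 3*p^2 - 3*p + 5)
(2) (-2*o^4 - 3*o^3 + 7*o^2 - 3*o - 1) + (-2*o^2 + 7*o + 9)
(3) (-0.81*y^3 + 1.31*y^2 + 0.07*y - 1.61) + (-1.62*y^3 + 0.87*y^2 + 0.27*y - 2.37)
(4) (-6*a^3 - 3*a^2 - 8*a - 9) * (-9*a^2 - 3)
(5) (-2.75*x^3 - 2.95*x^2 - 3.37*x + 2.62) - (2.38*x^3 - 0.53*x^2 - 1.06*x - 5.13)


(1) = -2*p^5 - 5*p^4 + 2*p^3 + 28*p^2 + 10*p - 25
(2) = -2*o^4 - 3*o^3 + 5*o^2 + 4*o + 8
(3) = -2.43*y^3 + 2.18*y^2 + 0.34*y - 3.98
(4) = 54*a^5 + 27*a^4 + 90*a^3 + 90*a^2 + 24*a + 27
(5) = -5.13*x^3 - 2.42*x^2 - 2.31*x + 7.75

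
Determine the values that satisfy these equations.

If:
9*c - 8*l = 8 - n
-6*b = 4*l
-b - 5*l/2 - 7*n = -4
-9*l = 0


Then:
b = 0
c = 52/63
l = 0
n = 4/7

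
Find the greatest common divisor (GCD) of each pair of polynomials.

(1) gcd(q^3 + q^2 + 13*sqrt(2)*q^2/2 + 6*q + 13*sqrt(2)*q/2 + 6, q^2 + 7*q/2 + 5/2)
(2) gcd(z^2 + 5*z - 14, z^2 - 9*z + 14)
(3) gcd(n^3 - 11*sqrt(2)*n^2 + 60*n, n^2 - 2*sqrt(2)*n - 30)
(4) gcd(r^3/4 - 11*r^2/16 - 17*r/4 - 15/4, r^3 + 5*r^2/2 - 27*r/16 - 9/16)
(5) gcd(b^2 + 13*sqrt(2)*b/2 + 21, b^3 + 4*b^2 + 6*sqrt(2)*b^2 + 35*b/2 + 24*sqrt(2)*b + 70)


(1) = q + 1
(2) = z - 2
(3) = gcd(n*(n - 6*sqrt(2))*(n - 5*sqrt(2)), (n - 5*sqrt(2))*(n + 3*sqrt(2))) = n - 5*sqrt(2)
(4) = 1
(5) = b + 7*sqrt(2)/2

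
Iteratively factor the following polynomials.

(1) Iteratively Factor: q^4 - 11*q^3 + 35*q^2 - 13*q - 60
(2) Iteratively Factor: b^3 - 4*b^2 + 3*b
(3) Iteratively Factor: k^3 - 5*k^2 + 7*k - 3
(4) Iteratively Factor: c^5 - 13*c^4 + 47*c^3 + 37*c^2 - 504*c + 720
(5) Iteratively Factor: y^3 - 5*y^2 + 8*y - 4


(1) = (q - 4)*(q^3 - 7*q^2 + 7*q + 15) = (q - 4)*(q - 3)*(q^2 - 4*q - 5) = (q - 4)*(q - 3)*(q + 1)*(q - 5)
(2) = (b - 3)*(b^2 - b) = b*(b - 3)*(b - 1)
(3) = (k - 1)*(k^2 - 4*k + 3) = (k - 1)^2*(k - 3)
(4) = (c + 3)*(c^4 - 16*c^3 + 95*c^2 - 248*c + 240) = (c - 4)*(c + 3)*(c^3 - 12*c^2 + 47*c - 60) = (c - 5)*(c - 4)*(c + 3)*(c^2 - 7*c + 12) = (c - 5)*(c - 4)*(c - 3)*(c + 3)*(c - 4)
(5) = (y - 2)*(y^2 - 3*y + 2) = (y - 2)*(y - 1)*(y - 2)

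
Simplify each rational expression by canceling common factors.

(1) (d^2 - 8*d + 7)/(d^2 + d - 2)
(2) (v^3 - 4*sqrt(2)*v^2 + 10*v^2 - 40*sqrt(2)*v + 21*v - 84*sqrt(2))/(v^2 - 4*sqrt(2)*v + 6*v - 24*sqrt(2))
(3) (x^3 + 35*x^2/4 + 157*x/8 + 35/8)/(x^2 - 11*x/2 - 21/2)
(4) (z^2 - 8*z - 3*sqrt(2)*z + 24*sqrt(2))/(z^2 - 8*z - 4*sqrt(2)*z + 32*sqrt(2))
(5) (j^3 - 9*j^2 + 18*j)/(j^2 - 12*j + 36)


(1) = (d - 7)/(d + 2)
(2) = (v^2 + 10*v + 21)/(v + 6)
(3) = (8*x^3 + 70*x^2 + 157*x + 35)/(8*x^2 - 44*x - 84)
(4) = (z - 3*sqrt(2))/(z - 4*sqrt(2))
(5) = (j^2 - 3*j)/(j - 6)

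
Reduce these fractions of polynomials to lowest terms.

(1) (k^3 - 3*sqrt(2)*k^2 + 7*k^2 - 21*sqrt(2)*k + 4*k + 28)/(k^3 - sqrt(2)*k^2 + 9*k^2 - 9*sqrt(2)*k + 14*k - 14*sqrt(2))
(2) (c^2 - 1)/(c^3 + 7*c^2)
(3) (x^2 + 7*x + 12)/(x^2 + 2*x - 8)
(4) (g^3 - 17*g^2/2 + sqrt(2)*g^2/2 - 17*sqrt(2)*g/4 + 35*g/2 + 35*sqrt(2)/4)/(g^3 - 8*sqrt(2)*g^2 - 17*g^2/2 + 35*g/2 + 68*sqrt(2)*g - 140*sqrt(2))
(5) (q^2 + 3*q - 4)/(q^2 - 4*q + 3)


(1) = (k - 2*sqrt(2))/(k + 2)
(2) = (c^2 - 1)/(c^3 + 7*c^2)
(3) = (x + 3)/(x - 2)
(4) = (8*g + 4*sqrt(2))/(8*g - 64*sqrt(2))
(5) = (q + 4)/(q - 3)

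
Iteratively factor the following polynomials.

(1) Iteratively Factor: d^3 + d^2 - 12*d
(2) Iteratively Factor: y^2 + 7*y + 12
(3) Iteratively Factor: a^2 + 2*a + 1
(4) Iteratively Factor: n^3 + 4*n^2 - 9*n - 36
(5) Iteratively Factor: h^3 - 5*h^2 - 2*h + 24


(1) = (d)*(d^2 + d - 12) = d*(d + 4)*(d - 3)
(2) = (y + 3)*(y + 4)
(3) = (a + 1)*(a + 1)
(4) = (n + 4)*(n^2 - 9) = (n - 3)*(n + 4)*(n + 3)
(5) = (h - 4)*(h^2 - h - 6) = (h - 4)*(h + 2)*(h - 3)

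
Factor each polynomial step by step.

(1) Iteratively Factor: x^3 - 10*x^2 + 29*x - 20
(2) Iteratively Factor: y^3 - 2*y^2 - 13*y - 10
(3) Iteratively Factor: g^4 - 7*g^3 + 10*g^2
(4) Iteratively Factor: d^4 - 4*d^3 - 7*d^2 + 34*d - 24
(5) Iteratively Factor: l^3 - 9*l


(1) = (x - 4)*(x^2 - 6*x + 5) = (x - 4)*(x - 1)*(x - 5)
(2) = (y + 2)*(y^2 - 4*y - 5) = (y + 1)*(y + 2)*(y - 5)
(3) = (g - 5)*(g^3 - 2*g^2) = g*(g - 5)*(g^2 - 2*g) = g*(g - 5)*(g - 2)*(g)
(4) = (d - 4)*(d^3 - 7*d + 6) = (d - 4)*(d + 3)*(d^2 - 3*d + 2) = (d - 4)*(d - 2)*(d + 3)*(d - 1)
(5) = (l - 3)*(l^2 + 3*l) = (l - 3)*(l + 3)*(l)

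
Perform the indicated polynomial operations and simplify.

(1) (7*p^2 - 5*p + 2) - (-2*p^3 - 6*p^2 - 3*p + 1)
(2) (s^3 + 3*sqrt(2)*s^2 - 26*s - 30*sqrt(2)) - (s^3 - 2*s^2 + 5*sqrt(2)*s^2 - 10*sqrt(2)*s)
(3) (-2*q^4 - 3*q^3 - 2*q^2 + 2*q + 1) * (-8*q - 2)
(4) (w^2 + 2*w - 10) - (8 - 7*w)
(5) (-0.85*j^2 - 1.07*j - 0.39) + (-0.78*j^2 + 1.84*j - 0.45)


(1) = 2*p^3 + 13*p^2 - 2*p + 1
(2) = -2*sqrt(2)*s^2 + 2*s^2 - 26*s + 10*sqrt(2)*s - 30*sqrt(2)
(3) = 16*q^5 + 28*q^4 + 22*q^3 - 12*q^2 - 12*q - 2
(4) = w^2 + 9*w - 18
(5) = -1.63*j^2 + 0.77*j - 0.84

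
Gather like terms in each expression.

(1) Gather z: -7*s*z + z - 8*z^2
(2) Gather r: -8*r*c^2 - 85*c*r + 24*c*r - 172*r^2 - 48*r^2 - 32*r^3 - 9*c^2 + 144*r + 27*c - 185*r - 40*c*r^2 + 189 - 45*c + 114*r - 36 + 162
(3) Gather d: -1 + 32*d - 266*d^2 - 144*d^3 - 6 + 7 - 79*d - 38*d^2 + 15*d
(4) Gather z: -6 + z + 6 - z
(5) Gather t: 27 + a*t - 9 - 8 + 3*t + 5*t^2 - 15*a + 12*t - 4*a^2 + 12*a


(1) = -8*z^2 + z*(1 - 7*s)
(2) = -9*c^2 - 18*c - 32*r^3 + r^2*(-40*c - 220) + r*(-8*c^2 - 61*c + 73) + 315
(3) = -144*d^3 - 304*d^2 - 32*d
(4) = 0
(5) = -4*a^2 - 3*a + 5*t^2 + t*(a + 15) + 10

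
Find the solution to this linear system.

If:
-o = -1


Then:
o = 1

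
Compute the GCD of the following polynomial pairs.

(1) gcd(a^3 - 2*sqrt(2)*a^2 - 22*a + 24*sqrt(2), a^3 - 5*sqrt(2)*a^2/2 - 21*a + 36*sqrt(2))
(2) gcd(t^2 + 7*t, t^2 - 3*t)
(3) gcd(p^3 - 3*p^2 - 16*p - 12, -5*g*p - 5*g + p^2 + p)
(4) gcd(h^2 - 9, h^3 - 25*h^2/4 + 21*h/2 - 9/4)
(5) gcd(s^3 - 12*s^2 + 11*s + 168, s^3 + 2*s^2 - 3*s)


(1) = a^2 - sqrt(2)*a - 24
(2) = t
(3) = p + 1
(4) = h - 3
(5) = gcd((s - 8)*(s - 7)*(s + 3), s*(s - 1)*(s + 3)) = s + 3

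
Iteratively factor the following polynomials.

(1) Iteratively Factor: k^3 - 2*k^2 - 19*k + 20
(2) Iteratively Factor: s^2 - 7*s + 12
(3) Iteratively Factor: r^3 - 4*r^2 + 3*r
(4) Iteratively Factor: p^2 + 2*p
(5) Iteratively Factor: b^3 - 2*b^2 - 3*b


(1) = (k - 1)*(k^2 - k - 20) = (k - 1)*(k + 4)*(k - 5)
(2) = (s - 3)*(s - 4)
(3) = (r - 3)*(r^2 - r) = r*(r - 3)*(r - 1)
(4) = (p)*(p + 2)
(5) = (b - 3)*(b^2 + b) = b*(b - 3)*(b + 1)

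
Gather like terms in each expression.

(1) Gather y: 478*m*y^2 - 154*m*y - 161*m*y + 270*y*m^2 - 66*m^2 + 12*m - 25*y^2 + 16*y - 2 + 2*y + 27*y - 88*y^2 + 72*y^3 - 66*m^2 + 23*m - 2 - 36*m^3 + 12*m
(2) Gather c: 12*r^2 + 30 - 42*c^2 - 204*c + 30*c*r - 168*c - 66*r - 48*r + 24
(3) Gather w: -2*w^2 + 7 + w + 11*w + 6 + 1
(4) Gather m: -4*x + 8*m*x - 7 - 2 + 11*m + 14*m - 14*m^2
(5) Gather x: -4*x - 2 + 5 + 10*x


(1) = -36*m^3 - 132*m^2 + 47*m + 72*y^3 + y^2*(478*m - 113) + y*(270*m^2 - 315*m + 45) - 4
(2) = -42*c^2 + c*(30*r - 372) + 12*r^2 - 114*r + 54
(3) = -2*w^2 + 12*w + 14
(4) = -14*m^2 + m*(8*x + 25) - 4*x - 9
(5) = 6*x + 3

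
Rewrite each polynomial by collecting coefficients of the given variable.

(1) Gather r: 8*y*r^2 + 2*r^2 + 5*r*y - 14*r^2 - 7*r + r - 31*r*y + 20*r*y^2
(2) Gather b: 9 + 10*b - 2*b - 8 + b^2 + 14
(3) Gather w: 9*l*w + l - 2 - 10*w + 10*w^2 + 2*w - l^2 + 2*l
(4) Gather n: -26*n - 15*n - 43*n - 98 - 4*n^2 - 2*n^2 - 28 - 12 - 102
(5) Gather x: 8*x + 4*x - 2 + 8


(1) = r^2*(8*y - 12) + r*(20*y^2 - 26*y - 6)
(2) = b^2 + 8*b + 15
(3) = -l^2 + 3*l + 10*w^2 + w*(9*l - 8) - 2
(4) = -6*n^2 - 84*n - 240
(5) = 12*x + 6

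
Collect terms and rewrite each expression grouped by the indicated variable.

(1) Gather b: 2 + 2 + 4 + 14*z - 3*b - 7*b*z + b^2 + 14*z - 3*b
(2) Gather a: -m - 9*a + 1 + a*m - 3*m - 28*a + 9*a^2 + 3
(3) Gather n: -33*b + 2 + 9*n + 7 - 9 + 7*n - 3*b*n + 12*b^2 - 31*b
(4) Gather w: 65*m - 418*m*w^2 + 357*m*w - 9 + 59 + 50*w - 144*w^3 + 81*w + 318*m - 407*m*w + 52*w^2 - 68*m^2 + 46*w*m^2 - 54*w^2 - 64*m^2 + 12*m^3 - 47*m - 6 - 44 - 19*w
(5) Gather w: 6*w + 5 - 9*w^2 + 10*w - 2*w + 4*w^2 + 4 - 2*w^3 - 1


(1) = b^2 + b*(-7*z - 6) + 28*z + 8
(2) = 9*a^2 + a*(m - 37) - 4*m + 4
(3) = 12*b^2 - 64*b + n*(16 - 3*b)
(4) = 12*m^3 - 132*m^2 + 336*m - 144*w^3 + w^2*(-418*m - 2) + w*(46*m^2 - 50*m + 112)
(5) = -2*w^3 - 5*w^2 + 14*w + 8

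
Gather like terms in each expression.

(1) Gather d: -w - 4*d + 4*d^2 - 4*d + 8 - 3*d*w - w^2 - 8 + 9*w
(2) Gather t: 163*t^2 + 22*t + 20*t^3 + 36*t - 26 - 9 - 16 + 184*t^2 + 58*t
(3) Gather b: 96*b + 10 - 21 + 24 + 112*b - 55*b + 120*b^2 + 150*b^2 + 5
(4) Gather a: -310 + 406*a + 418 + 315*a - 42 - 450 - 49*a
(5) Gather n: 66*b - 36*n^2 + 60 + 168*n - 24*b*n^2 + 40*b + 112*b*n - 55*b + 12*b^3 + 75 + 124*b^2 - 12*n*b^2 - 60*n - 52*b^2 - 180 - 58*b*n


(1) = 4*d^2 + d*(-3*w - 8) - w^2 + 8*w
(2) = 20*t^3 + 347*t^2 + 116*t - 51
(3) = 270*b^2 + 153*b + 18
(4) = 672*a - 384
(5) = 12*b^3 + 72*b^2 + 51*b + n^2*(-24*b - 36) + n*(-12*b^2 + 54*b + 108) - 45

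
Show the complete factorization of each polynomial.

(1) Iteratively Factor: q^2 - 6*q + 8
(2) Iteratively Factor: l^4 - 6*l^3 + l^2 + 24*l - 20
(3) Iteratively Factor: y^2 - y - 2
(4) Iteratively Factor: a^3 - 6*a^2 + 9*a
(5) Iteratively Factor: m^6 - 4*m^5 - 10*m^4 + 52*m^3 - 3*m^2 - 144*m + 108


(1) = (q - 4)*(q - 2)
(2) = (l + 2)*(l^3 - 8*l^2 + 17*l - 10) = (l - 5)*(l + 2)*(l^2 - 3*l + 2) = (l - 5)*(l - 1)*(l + 2)*(l - 2)
(3) = (y - 2)*(y + 1)
(4) = (a - 3)*(a^2 - 3*a) = a*(a - 3)*(a - 3)
(5) = (m - 1)*(m^5 - 3*m^4 - 13*m^3 + 39*m^2 + 36*m - 108) = (m - 1)*(m + 2)*(m^4 - 5*m^3 - 3*m^2 + 45*m - 54) = (m - 3)*(m - 1)*(m + 2)*(m^3 - 2*m^2 - 9*m + 18) = (m - 3)^2*(m - 1)*(m + 2)*(m^2 + m - 6) = (m - 3)^2*(m - 2)*(m - 1)*(m + 2)*(m + 3)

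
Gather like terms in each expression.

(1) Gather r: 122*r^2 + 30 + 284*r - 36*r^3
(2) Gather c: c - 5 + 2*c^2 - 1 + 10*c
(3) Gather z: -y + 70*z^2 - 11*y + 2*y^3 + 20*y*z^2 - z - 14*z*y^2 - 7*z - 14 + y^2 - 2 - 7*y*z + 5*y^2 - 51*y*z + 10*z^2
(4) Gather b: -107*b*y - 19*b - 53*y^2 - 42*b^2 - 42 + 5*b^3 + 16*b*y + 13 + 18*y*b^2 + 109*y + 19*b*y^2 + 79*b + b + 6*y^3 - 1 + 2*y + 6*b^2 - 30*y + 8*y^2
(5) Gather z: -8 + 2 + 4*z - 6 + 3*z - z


(1) = -36*r^3 + 122*r^2 + 284*r + 30
(2) = 2*c^2 + 11*c - 6
(3) = 2*y^3 + 6*y^2 - 12*y + z^2*(20*y + 80) + z*(-14*y^2 - 58*y - 8) - 16
(4) = 5*b^3 + b^2*(18*y - 36) + b*(19*y^2 - 91*y + 61) + 6*y^3 - 45*y^2 + 81*y - 30
(5) = 6*z - 12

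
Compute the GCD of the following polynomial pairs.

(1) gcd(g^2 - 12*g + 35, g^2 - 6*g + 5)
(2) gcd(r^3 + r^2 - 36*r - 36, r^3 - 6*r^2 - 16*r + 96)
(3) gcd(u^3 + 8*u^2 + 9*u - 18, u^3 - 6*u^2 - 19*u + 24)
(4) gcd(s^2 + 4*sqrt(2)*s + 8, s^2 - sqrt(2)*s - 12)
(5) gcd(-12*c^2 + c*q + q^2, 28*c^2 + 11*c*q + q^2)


(1) = g - 5
(2) = r - 6
(3) = gcd((u - 1)*(u + 3)*(u + 6), (u - 8)*(u - 1)*(u + 3)) = u^2 + 2*u - 3
(4) = s + 2*sqrt(2)
(5) = gcd((-3*c + q)*(4*c + q), (4*c + q)*(7*c + q)) = 4*c + q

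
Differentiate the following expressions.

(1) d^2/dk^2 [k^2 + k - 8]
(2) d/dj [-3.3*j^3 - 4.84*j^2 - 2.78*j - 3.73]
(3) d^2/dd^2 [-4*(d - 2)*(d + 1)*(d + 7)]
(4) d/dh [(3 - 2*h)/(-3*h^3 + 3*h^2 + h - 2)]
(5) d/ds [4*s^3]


(1) = 2
(2) = -9.9*j^2 - 9.68*j - 2.78
(3) = -24*d - 48
(4) = (6*h^3 - 6*h^2 - 2*h + (2*h - 3)*(-9*h^2 + 6*h + 1) + 4)/(3*h^3 - 3*h^2 - h + 2)^2
(5) = 12*s^2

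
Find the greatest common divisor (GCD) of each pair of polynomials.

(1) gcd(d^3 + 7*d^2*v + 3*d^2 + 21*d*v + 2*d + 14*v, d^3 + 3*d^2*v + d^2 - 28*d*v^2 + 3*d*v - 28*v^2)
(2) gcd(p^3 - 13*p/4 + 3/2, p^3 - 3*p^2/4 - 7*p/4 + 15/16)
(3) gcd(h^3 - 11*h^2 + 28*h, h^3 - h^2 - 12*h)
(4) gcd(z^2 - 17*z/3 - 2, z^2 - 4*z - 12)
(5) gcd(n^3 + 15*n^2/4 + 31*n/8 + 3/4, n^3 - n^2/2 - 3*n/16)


(1) = gcd((d + 1)*(d + 2)*(d + 7*v), (d + 1)*(d - 4*v)*(d + 7*v)) = d^2 + 7*d*v + d + 7*v
(2) = gcd((p - 3/2)*(p - 1/2)*(p + 2), (p - 3/2)*(p - 1/2)*(p + 5/4)) = p^2 - 2*p + 3/4
(3) = h^2 - 4*h
(4) = z - 6
(5) = gcd((n + 1/4)*(n + 3/2)*(n + 2), n*(n - 3/4)*(n + 1/4)) = n + 1/4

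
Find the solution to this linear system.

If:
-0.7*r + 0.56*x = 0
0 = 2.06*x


Then:
r = 0.00
x = 0.00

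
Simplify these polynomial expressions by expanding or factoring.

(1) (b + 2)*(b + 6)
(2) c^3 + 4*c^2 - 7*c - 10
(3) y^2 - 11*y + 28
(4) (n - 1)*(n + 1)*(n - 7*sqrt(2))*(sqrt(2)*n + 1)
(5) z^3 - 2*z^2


(1) = b^2 + 8*b + 12
(2) = (c - 2)*(c + 1)*(c + 5)
(3) = (y - 7)*(y - 4)
(4) = sqrt(2)*n^4 - 13*n^3 - 8*sqrt(2)*n^2 + 13*n + 7*sqrt(2)
(5) = z^2*(z - 2)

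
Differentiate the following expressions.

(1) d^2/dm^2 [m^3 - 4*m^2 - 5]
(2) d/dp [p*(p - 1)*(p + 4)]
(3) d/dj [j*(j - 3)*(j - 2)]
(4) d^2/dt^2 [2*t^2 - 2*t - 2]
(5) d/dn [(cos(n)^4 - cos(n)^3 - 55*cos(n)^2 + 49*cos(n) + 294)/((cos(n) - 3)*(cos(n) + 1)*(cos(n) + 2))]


(1) = 6*m - 8
(2) = 3*p^2 + 6*p - 4
(3) = 3*j^2 - 10*j + 6
(4) = 4
(5) = (sin(n)^2 - 2*cos(n) - 50)*sin(n)/(cos(n) + 1)^2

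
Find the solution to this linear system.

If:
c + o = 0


Then:
c = -o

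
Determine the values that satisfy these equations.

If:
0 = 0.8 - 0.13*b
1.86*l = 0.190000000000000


Then:
b = 6.15
l = 0.10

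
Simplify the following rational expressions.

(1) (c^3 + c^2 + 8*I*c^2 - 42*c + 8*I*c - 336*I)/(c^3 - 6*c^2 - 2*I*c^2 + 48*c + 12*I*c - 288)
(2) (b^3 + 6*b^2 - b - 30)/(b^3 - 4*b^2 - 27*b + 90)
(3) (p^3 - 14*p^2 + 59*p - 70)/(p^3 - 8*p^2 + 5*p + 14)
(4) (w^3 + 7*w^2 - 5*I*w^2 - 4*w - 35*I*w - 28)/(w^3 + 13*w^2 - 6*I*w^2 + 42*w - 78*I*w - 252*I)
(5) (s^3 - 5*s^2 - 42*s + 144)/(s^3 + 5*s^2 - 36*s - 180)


(1) = (c^2 + c*(7 + 8*I) + 56*I)/(c^2 - 2*I*c + 48)
(2) = (b^2 + b - 6)/(b^2 - 9*b + 18)
(3) = (p - 5)/(p + 1)
(4) = (w^2 - 5*I*w - 4)/(w^2 + w*(6 - 6*I) - 36*I)
(5) = (s^2 - 11*s + 24)/(s^2 - s - 30)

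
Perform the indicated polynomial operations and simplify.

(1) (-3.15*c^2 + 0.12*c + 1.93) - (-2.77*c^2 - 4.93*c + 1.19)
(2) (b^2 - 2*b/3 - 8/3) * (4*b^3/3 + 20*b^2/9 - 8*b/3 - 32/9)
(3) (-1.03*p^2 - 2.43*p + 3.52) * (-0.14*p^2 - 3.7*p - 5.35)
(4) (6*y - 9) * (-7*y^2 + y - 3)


(1) = -0.38*c^2 + 5.05*c + 0.74
(2) = 4*b^5/3 + 4*b^4/3 - 208*b^3/27 - 208*b^2/27 + 256*b/27 + 256/27
(3) = 0.1442*p^4 + 4.1512*p^3 + 14.0087*p^2 - 0.0235*p - 18.832
(4) = -42*y^3 + 69*y^2 - 27*y + 27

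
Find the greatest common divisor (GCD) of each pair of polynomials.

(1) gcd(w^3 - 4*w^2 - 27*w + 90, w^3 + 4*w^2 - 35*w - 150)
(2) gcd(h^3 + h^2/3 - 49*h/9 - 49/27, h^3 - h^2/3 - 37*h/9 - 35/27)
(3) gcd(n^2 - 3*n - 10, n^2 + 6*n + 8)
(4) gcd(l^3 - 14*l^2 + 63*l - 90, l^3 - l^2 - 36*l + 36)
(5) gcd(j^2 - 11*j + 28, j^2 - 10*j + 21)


(1) = w^2 - w - 30
(2) = gcd((h - 7/3)*(h + 1/3)*(h + 7/3), (h - 7/3)*(h + 1/3)*(h + 5/3)) = h^2 - 2*h - 7/9
(3) = gcd((n - 5)*(n + 2), (n + 2)*(n + 4)) = n + 2
(4) = l - 6
(5) = gcd((j - 7)*(j - 4), (j - 7)*(j - 3)) = j - 7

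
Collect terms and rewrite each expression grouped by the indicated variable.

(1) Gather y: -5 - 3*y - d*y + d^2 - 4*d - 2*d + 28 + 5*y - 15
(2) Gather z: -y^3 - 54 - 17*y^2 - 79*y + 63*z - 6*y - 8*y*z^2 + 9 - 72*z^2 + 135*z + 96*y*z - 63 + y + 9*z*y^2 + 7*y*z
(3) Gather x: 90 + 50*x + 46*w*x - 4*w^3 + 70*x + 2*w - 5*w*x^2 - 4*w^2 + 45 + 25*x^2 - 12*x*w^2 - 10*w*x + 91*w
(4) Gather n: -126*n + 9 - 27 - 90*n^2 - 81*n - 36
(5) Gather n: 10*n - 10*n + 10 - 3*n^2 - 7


(1) = d^2 - 6*d + y*(2 - d) + 8
(2) = -y^3 - 17*y^2 - 84*y + z^2*(-8*y - 72) + z*(9*y^2 + 103*y + 198) - 108
(3) = -4*w^3 - 4*w^2 + 93*w + x^2*(25 - 5*w) + x*(-12*w^2 + 36*w + 120) + 135
(4) = -90*n^2 - 207*n - 54
(5) = 3 - 3*n^2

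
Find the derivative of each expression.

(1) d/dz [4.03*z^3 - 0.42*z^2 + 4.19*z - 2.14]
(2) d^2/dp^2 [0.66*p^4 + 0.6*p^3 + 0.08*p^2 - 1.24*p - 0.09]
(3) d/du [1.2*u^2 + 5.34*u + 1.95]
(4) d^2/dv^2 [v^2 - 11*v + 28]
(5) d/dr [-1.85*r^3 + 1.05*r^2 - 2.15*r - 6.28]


(1) = 12.09*z^2 - 0.84*z + 4.19
(2) = 7.92*p^2 + 3.6*p + 0.16
(3) = 2.4*u + 5.34
(4) = 2
(5) = -5.55*r^2 + 2.1*r - 2.15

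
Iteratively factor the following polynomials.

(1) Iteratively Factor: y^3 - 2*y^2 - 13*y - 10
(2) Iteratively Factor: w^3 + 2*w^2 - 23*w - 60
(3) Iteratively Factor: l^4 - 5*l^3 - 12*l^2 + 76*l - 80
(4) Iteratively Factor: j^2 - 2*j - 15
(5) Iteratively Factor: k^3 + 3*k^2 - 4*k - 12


(1) = (y - 5)*(y^2 + 3*y + 2) = (y - 5)*(y + 1)*(y + 2)
(2) = (w + 4)*(w^2 - 2*w - 15) = (w - 5)*(w + 4)*(w + 3)
(3) = (l - 5)*(l^3 - 12*l + 16) = (l - 5)*(l - 2)*(l^2 + 2*l - 8) = (l - 5)*(l - 2)^2*(l + 4)
(4) = (j + 3)*(j - 5)
(5) = (k + 3)*(k^2 - 4) = (k - 2)*(k + 3)*(k + 2)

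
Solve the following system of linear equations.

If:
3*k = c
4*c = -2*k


Then:
c = 0
k = 0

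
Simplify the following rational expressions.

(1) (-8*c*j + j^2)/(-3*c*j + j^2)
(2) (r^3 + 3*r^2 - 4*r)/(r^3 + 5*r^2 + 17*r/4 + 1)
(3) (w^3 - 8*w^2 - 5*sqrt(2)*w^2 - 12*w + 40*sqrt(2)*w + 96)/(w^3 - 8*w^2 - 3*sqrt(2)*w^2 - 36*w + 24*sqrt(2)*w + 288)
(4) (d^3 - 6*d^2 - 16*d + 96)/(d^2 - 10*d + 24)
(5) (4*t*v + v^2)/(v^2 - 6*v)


(1) = (8*c - j)/(3*c - j)
(2) = (4*r^2 - 4*r)/(4*r^2 + 4*r + 1)
(3) = (w + sqrt(2))/(w + 3*sqrt(2))
(4) = d + 4
(5) = (4*t + v)/(v - 6)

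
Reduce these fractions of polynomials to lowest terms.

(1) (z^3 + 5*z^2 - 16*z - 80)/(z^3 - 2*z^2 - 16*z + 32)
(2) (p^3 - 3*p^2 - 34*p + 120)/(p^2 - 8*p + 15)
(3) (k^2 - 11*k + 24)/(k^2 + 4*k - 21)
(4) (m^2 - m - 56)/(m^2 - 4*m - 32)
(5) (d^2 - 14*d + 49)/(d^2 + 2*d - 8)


(1) = (z + 5)/(z - 2)
(2) = (p^2 + 2*p - 24)/(p - 3)
(3) = (k - 8)/(k + 7)
(4) = (m + 7)/(m + 4)
(5) = (d^2 - 14*d + 49)/(d^2 + 2*d - 8)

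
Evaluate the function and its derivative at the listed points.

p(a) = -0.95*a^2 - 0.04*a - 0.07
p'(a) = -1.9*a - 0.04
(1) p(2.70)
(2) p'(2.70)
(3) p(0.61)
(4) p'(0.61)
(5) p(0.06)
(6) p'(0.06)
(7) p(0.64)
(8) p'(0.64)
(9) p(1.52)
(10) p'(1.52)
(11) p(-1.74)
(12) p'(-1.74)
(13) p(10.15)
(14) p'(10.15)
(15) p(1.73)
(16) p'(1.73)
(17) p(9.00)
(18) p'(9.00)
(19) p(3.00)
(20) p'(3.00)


(1) = -7.10
(2) = -5.17
(3) = -0.45
(4) = -1.20
(5) = -0.08
(6) = -0.15
(7) = -0.48
(8) = -1.26
(9) = -2.33
(10) = -2.93
(11) = -2.88
(12) = 3.27
(13) = -98.35
(14) = -19.32
(15) = -2.98
(16) = -3.33
(17) = -77.38
(18) = -17.14
(19) = -8.74
(20) = -5.74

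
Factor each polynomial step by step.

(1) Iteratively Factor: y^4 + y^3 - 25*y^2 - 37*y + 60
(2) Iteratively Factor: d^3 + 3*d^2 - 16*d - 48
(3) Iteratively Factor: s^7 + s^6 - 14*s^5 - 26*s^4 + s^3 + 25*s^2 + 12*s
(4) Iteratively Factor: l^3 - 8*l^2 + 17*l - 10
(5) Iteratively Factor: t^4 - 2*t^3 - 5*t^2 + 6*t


(1) = (y + 4)*(y^3 - 3*y^2 - 13*y + 15) = (y + 3)*(y + 4)*(y^2 - 6*y + 5) = (y - 1)*(y + 3)*(y + 4)*(y - 5)
(2) = (d - 4)*(d^2 + 7*d + 12) = (d - 4)*(d + 4)*(d + 3)
(3) = (s + 1)*(s^6 - 14*s^4 - 12*s^3 + 13*s^2 + 12*s) = (s + 1)^2*(s^5 - s^4 - 13*s^3 + s^2 + 12*s) = (s + 1)^2*(s + 3)*(s^4 - 4*s^3 - s^2 + 4*s) = (s + 1)^3*(s + 3)*(s^3 - 5*s^2 + 4*s) = (s - 1)*(s + 1)^3*(s + 3)*(s^2 - 4*s) = (s - 4)*(s - 1)*(s + 1)^3*(s + 3)*(s)
(4) = (l - 5)*(l^2 - 3*l + 2) = (l - 5)*(l - 2)*(l - 1)
(5) = (t - 3)*(t^3 + t^2 - 2*t) = t*(t - 3)*(t^2 + t - 2) = t*(t - 3)*(t + 2)*(t - 1)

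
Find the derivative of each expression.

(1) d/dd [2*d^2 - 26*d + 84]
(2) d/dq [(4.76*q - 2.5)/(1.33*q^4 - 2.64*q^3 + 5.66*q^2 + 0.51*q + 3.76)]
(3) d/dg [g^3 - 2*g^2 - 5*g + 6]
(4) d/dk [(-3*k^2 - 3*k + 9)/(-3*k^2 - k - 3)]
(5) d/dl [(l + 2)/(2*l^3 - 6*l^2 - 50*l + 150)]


(1) = 4*d - 26
(2) = (-18.9924*q^4 + 38.4328*q^3 - 46.7416*q^2 + 28.3*q + 19.1726)/(1.7689*q^8 - 7.0224*q^7 + 22.0252*q^6 - 28.5282*q^5 + 39.3444*q^4 - 14.0796*q^3 + 42.8233*q^2 + 3.8352*q + 14.1376)
(3) = 3*g^2 - 4*g - 5
(4) = 6*(-k^2 + 12*k + 3)/(9*k^4 + 6*k^3 + 19*k^2 + 6*k + 9)
(5) = (l^3 - 3*l^2 - 25*l + (l + 2)*(-3*l^2 + 6*l + 25) + 75)/(2*(l^3 - 3*l^2 - 25*l + 75)^2)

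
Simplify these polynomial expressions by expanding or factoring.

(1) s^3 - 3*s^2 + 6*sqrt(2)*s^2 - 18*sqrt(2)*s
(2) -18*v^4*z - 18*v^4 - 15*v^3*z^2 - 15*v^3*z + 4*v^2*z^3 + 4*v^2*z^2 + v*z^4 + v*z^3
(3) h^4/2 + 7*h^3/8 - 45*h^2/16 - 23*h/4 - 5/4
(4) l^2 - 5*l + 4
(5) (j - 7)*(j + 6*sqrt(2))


(1) = s*(s - 3)*(s + 6*sqrt(2))
(2) = (-3*v + z)*(v + z)*(6*v + z)*(v*z + v)
(3) = (h/2 + 1)*(h - 5/2)*(h + 1/4)*(h + 2)
(4) = (l - 4)*(l - 1)
(5) = j^2 - 7*j + 6*sqrt(2)*j - 42*sqrt(2)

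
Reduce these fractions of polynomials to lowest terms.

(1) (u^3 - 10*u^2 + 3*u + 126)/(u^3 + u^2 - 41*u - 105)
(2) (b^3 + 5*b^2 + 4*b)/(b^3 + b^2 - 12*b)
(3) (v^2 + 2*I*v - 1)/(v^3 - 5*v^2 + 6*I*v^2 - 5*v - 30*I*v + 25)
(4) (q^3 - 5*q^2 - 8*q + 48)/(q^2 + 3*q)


(1) = (u - 6)/(u + 5)
(2) = (b + 1)/(b - 3)
(3) = (v + I)/(v^2 + v*(-5 + 5*I) - 25*I)
(4) = (q^2 - 8*q + 16)/q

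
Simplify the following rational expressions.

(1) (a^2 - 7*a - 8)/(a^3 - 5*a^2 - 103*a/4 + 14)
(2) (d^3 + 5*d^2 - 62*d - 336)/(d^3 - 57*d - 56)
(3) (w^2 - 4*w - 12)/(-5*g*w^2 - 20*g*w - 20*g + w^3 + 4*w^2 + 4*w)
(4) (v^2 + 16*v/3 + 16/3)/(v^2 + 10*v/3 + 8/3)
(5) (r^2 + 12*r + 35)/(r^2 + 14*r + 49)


(1) = (4*a + 4)/(4*a^2 + 12*a - 7)
(2) = (d + 6)/(d + 1)
(3) = (w - 6)/(-5*g*w - 10*g + w^2 + 2*w)
(4) = (v + 4)/(v + 2)
(5) = (r + 5)/(r + 7)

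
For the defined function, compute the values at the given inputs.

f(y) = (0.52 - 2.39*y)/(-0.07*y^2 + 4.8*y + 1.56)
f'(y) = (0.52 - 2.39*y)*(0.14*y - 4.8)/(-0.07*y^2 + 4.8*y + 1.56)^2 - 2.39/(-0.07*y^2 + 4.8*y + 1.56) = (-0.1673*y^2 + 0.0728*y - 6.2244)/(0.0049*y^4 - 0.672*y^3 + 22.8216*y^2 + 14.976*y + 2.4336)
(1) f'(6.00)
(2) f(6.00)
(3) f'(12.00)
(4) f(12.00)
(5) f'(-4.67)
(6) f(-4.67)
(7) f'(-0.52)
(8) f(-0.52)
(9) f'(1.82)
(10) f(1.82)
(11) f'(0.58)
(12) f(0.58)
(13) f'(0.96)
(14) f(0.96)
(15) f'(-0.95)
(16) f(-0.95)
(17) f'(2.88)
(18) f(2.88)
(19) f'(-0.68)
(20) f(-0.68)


(1) = -0.02
(2) = -0.50
(3) = -0.01
(4) = -0.57
(5) = -0.02
(6) = -0.52
(7) = -6.92
(8) = -1.85
(9) = -0.07
(10) = -0.38
(11) = -0.33
(12) = -0.20
(13) = -0.17
(14) = -0.29
(15) = -0.69
(16) = -0.91
(17) = -0.03
(18) = -0.43
(19) = -2.11
(20) = -1.24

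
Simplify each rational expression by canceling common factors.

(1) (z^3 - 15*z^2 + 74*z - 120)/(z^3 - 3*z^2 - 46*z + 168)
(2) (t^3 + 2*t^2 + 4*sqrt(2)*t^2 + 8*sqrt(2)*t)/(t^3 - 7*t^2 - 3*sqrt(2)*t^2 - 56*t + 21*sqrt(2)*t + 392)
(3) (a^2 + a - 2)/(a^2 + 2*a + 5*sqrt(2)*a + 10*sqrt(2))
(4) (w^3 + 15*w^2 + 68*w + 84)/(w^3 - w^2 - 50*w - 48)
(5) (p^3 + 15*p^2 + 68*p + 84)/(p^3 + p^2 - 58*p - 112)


(1) = (z - 5)/(z + 7)
(2) = (t^2 + 2*t)/(t^2 + t*(-7*sqrt(2) - 7) + 49*sqrt(2))
(3) = (a - 1)/(a + 5*sqrt(2))
(4) = (w^2 + 9*w + 14)/(w^2 - 7*w - 8)
(5) = (p + 6)/(p - 8)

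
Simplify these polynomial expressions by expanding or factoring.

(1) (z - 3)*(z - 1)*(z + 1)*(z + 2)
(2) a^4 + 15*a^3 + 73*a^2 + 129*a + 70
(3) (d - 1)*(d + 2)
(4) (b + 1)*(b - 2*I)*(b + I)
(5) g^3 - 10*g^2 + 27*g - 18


(1) = z^4 - z^3 - 7*z^2 + z + 6
(2) = (a + 1)*(a + 2)*(a + 5)*(a + 7)
(3) = d^2 + d - 2
(4) = b^3 + b^2 - I*b^2 + 2*b - I*b + 2
(5) = (g - 6)*(g - 3)*(g - 1)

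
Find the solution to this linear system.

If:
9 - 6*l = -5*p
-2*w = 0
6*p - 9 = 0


Then:
l = 11/4
p = 3/2
w = 0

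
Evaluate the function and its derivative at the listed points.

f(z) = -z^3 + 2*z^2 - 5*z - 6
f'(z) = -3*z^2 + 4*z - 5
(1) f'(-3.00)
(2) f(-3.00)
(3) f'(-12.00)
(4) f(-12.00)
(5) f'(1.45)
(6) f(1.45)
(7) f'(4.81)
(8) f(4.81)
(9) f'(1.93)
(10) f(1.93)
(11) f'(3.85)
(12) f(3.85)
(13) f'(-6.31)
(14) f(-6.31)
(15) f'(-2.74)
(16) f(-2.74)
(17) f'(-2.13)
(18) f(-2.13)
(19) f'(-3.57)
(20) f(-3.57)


(1) = -44.00
(2) = 54.00
(3) = -485.00
(4) = 2070.00
(5) = -5.51
(6) = -12.09
(7) = -55.17
(8) = -95.06
(9) = -8.45
(10) = -15.39
(11) = -34.07
(12) = -52.67
(13) = -149.69
(14) = 356.42
(15) = -38.48
(16) = 43.29
(17) = -27.13
(18) = 23.39
(19) = -57.51
(20) = 82.84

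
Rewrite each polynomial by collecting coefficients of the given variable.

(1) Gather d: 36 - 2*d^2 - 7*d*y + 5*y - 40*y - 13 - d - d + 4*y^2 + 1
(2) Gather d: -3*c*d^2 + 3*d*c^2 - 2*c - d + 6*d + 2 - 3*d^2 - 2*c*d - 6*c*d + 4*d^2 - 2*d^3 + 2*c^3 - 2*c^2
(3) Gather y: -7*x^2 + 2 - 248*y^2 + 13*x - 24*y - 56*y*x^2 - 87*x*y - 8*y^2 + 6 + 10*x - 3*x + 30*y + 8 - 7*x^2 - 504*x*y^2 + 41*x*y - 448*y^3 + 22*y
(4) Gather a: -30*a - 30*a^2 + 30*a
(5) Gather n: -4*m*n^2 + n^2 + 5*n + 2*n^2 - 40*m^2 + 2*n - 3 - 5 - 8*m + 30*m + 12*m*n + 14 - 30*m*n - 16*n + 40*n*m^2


(1) = -2*d^2 + d*(-7*y - 2) + 4*y^2 - 35*y + 24
(2) = 2*c^3 - 2*c^2 - 2*c - 2*d^3 + d^2*(1 - 3*c) + d*(3*c^2 - 8*c + 5) + 2
(3) = -14*x^2 + 20*x - 448*y^3 + y^2*(-504*x - 256) + y*(-56*x^2 - 46*x + 28) + 16
(4) = -30*a^2
(5) = -40*m^2 + 22*m + n^2*(3 - 4*m) + n*(40*m^2 - 18*m - 9) + 6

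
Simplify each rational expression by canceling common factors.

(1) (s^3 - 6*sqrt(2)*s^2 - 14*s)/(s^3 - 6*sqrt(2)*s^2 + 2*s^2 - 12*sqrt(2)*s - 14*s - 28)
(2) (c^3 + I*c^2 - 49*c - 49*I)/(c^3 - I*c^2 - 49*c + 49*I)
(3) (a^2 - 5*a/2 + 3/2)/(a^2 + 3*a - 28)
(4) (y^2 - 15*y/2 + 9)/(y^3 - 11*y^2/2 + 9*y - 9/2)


(1) = s/(s + 2)
(2) = (c + I)/(c - I)
(3) = (2*a^2 - 5*a + 3)/(2*a^2 + 6*a - 56)
(4) = (y - 6)/(y^2 - 4*y + 3)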